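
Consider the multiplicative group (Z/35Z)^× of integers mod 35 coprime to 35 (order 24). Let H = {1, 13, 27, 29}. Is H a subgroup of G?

|H| = 4 divides |G| = 24, consistent with Lagrange.
H contains the identity, every element's inverse is in H, and H is closed under ·: it is a subgroup.
In fact H = ⟨27⟩.

Yes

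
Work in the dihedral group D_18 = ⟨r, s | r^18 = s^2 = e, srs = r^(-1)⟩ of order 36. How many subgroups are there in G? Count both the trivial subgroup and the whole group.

|G| = 36, so by Lagrange every subgroup order divides 36. Divisors: 1, 2, 3, 4, 6, 9, 12, 18, 36.
Subgroups by order — order 1: 1; order 2: 19; order 3: 1; order 4: 9; order 6: 7; order 9: 1; order 12: 3; order 18: 3; order 36: 1.
Total: 1 + 19 + 1 + 9 + 7 + 1 + 3 + 3 + 1 = 45.

45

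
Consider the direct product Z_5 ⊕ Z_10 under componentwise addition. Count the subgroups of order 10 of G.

6

|G| = 50 and 10 | 50, so subgroups of order 10 are possible by Lagrange.
The subgroups of order 10 are: {(0,0), (0,1), (0,2), (0,3), (0,4), (0,5), (0,6), (0,7), (0,8), (0,9)}; {(0,0), (0,5), (1,0), (1,5), (2,0), (2,5), (3,0), (3,5), (4,0), (4,5)}; {(0,0), (0,5), (1,1), (1,6), (2,2), (2,7), (3,3), (3,8), (4,4), (4,9)}; {(0,0), (0,5), (1,2), (1,7), (2,4), (2,9), (3,1), (3,6), (4,3), (4,8)}; … (6 in all).
So G has 6 subgroups of order 10.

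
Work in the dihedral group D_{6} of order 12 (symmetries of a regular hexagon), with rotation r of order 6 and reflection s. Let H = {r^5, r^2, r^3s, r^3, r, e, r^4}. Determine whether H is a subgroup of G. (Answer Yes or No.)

No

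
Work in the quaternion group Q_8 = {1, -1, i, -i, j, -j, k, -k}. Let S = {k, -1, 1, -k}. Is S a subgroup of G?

Yes

|S| = 4 divides |G| = 8, consistent with Lagrange.
S contains the identity, every element's inverse is in S, and S is closed under ·: it is a subgroup.
In fact S = ⟨-k⟩.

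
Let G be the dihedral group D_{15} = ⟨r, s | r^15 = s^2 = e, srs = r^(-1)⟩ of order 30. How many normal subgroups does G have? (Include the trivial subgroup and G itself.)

G has 28 subgroups. Checking conjugation-invariance by order — order 1: 1/1 normal; order 2: 0/15 normal; order 3: 1/1 normal; order 5: 1/1 normal; order 6: 0/5 normal; order 10: 0/3 normal; order 15: 1/1 normal; order 30: 1/1 normal.
Total normal subgroups: 5.

5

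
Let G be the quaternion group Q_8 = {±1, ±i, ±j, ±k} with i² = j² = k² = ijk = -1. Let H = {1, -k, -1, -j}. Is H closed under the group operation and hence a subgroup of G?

No

-k ∈ H but its inverse k ∉ H, so H is not a subgroup.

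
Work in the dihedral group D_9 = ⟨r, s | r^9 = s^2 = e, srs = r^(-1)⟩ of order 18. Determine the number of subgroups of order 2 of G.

|G| = 18 and 2 | 18, so subgroups of order 2 are possible by Lagrange.
The subgroups of order 2 are: {e, r^2s}; {e, r^3s}; {e, r^4s}; {e, r^5s}; … (9 in all).
So G has 9 subgroups of order 2.

9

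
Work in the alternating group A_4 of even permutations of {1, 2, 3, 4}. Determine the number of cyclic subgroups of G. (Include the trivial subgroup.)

8

Each element a generates a cyclic subgroup ⟨a⟩; distinct elements may generate the same one (a cyclic group of order d has φ(d) generators).
Cyclic subgroups by order — order 1: 1; order 2: 3; order 3: 4.
Total: 8.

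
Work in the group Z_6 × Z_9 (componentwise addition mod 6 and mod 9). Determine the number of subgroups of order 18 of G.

4

|G| = 54 and 18 | 54, so subgroups of order 18 are possible by Lagrange.
The subgroups of order 18 are: {(0,0), (0,1), (0,2), (0,3), (0,4), (0,5), (0,6), (0,7), (0,8), (3,0), (3,1), (3,2), (3,3), (3,4), (3,5), (3,6), (3,7), (3,8)}; {(0,0), (0,3), (0,6), (1,0), (1,3), (1,6), (2,0), (2,3), (2,6), (3,0), (3,3), (3,6), (4,0), (4,3), (4,6), (5,0), (5,3), (5,6)}; {(0,0), (0,3), (0,6), (1,1), (1,4), (1,7), (2,2), (2,5), (2,8), (3,0), (3,3), (3,6), (4,1), (4,4), (4,7), (5,2), (5,5), (5,8)}; {(0,0), (0,3), (0,6), (1,2), (1,5), (1,8), (2,1), (2,4), (2,7), (3,0), (3,3), (3,6), (4,2), (4,5), (4,8), (5,1), (5,4), (5,7)}.
So G has 4 subgroups of order 18.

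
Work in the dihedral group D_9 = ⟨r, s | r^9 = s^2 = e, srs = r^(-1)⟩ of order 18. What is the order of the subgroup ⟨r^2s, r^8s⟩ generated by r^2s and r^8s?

6

|⟨r^2s⟩| = 2 and |⟨r^8s⟩| = 2, so |H| is a multiple of lcm(2, 2) = 2 and divides |G| = 18.
Closing under the operation: H = {e, r^3, r^6, r^2s, r^5s, r^8s}, so |H| = 6.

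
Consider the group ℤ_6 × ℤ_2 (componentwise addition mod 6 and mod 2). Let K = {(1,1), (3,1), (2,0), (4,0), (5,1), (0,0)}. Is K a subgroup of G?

Yes

|K| = 6 divides |G| = 12, consistent with Lagrange.
K contains the identity, every element's inverse is in K, and K is closed under +: it is a subgroup.
In fact K = ⟨(1,1)⟩.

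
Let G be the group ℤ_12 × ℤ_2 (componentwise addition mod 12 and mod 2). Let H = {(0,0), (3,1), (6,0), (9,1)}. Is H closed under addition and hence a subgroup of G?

Yes

|H| = 4 divides |G| = 24, consistent with Lagrange.
H contains the identity, every element's inverse is in H, and H is closed under +: it is a subgroup.
In fact H = ⟨(3,1)⟩.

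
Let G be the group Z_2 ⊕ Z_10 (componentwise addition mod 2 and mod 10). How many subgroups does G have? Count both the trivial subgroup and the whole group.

|G| = 20, so by Lagrange every subgroup order divides 20. Divisors: 1, 2, 4, 5, 10, 20.
Subgroups by order — order 1: 1; order 2: 3; order 4: 1; order 5: 1; order 10: 3; order 20: 1.
Total: 1 + 3 + 1 + 1 + 3 + 1 = 10.

10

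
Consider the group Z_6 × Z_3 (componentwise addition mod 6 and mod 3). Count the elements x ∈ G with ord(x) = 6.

An element (a,b) has order lcm(ord(a), ord(b)); count pairs with lcm equal to 6.
Enumerating gives 8 such elements.

8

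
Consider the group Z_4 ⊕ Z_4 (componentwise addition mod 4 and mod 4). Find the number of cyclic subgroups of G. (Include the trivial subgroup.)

10

Each element a generates a cyclic subgroup ⟨a⟩; distinct elements may generate the same one (a cyclic group of order d has φ(d) generators).
Cyclic subgroups by order — order 1: 1; order 2: 3; order 4: 6.
Total: 10.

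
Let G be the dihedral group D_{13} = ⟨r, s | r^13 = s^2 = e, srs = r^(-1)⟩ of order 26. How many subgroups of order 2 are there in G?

13

|G| = 26 and 2 | 26, so subgroups of order 2 are possible by Lagrange.
The subgroups of order 2 are: {e, r^10s}; {e, r^11s}; {e, r^12s}; {e, r^2s}; … (13 in all).
So G has 13 subgroups of order 2.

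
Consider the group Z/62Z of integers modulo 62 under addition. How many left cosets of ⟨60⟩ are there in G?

2

|⟨60⟩| = 31 and |G| = 62.
By Lagrange, [G : H] = |G|/|H| = 62/31 = 2.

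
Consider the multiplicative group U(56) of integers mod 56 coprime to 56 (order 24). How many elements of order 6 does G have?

14

Enumerating element orders in G gives 14 elements of order 6.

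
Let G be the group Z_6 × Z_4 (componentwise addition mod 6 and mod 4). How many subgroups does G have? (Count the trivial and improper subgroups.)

|G| = 24, so by Lagrange every subgroup order divides 24. Divisors: 1, 2, 3, 4, 6, 8, 12, 24.
Subgroups by order — order 1: 1; order 2: 3; order 3: 1; order 4: 3; order 6: 3; order 8: 1; order 12: 3; order 24: 1.
Total: 1 + 3 + 1 + 3 + 3 + 1 + 3 + 1 = 16.

16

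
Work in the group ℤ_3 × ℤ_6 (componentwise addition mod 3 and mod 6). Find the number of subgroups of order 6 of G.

4

|G| = 18 and 6 | 18, so subgroups of order 6 are possible by Lagrange.
The subgroups of order 6 are: {(0,0), (0,1), (0,2), (0,3), (0,4), (0,5)}; {(0,0), (0,3), (1,0), (1,3), (2,0), (2,3)}; {(0,0), (0,3), (1,1), (1,4), (2,2), (2,5)}; {(0,0), (0,3), (1,2), (1,5), (2,1), (2,4)}.
So G has 4 subgroups of order 6.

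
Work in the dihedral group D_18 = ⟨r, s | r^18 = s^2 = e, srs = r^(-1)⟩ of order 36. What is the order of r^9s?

2

Computing powers of r^9s: the smallest k with (r^9s)^k = e is k = 2.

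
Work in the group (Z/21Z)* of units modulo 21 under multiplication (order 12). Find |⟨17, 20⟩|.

6

|⟨17⟩| = 6 and |⟨20⟩| = 2, so |H| is a multiple of lcm(6, 2) = 6 and divides |G| = 12.
Closing under the operation: H = {1, 4, 5, 16, 17, 20}, so |H| = 6.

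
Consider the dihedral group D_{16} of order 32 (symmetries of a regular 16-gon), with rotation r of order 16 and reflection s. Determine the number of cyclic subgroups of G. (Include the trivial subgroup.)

21

Each element a generates a cyclic subgroup ⟨a⟩; distinct elements may generate the same one (a cyclic group of order d has φ(d) generators).
Cyclic subgroups by order — order 1: 1; order 2: 17; order 4: 1; order 8: 1; order 16: 1.
Total: 21.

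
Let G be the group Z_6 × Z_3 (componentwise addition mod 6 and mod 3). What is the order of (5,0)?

The order of (5,0) in Z_6 × Z_3 is lcm(ord(5) in Z_6, ord(0) in Z_3).
ord(5) = 6 and ord(0) = 1, so |⟨(5,0)⟩| = lcm(6, 1) = 6.

6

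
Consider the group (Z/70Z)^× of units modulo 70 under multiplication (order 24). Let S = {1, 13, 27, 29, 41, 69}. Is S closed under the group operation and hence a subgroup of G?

Closure fails: 69 · 13 = 57 ∉ S. So S is not a subgroup.

No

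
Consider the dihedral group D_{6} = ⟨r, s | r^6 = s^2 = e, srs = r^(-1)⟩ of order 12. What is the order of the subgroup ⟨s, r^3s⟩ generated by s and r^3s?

|⟨s⟩| = 2 and |⟨r^3s⟩| = 2, so |H| is a multiple of lcm(2, 2) = 2 and divides |G| = 12.
Closing under the operation: H = {e, r^3, s, r^3s}, so |H| = 4.

4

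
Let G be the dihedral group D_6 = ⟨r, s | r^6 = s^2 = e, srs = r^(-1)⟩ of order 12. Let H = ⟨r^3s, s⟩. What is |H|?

|⟨r^3s⟩| = 2 and |⟨s⟩| = 2, so |H| is a multiple of lcm(2, 2) = 2 and divides |G| = 12.
Closing under the operation: H = {e, r^3, s, r^3s}, so |H| = 4.

4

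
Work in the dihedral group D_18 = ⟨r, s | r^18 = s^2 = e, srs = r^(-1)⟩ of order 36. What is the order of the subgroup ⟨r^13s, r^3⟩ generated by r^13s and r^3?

|⟨r^13s⟩| = 2 and |⟨r^3⟩| = 6, so |H| is a multiple of lcm(2, 6) = 6 and divides |G| = 36.
Closing under the operation: H = {e, r^3, r^6, r^9, r^12, r^15, rs, r^4s, r^7s, r^10s, r^13s, r^16s}, so |H| = 12.

12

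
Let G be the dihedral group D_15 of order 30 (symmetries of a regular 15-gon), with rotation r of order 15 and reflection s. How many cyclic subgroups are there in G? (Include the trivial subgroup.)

19

A cyclic subgroup of order d is generated by each of its φ(d) elements of order d, so the cyclic subgroups of order d number (#elements of order d)/φ(d).
Cyclic subgroups by order — order 1: 1; order 2: 15; order 3: 1; order 5: 1; order 15: 1.
Total: 19.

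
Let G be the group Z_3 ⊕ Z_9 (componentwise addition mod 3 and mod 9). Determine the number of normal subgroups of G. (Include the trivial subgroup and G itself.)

10

G is abelian, so every subgroup is normal.
G has 10 subgroups in total, hence 10 normal subgroups.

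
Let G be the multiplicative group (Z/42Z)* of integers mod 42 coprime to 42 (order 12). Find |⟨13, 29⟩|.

|⟨13⟩| = 2 and |⟨29⟩| = 2, so |H| is a multiple of lcm(2, 2) = 2 and divides |G| = 12.
Closing under the operation: H = {1, 13, 29, 41}, so |H| = 4.

4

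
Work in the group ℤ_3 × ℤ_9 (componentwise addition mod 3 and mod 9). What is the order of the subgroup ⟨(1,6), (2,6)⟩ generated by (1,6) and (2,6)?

|⟨(1,6)⟩| = 3 and |⟨(2,6)⟩| = 3, so |H| is a multiple of lcm(3, 3) = 3 and divides |G| = 27.
Closing under the operation: H = {(0,0), (0,3), (0,6), (1,0), (1,3), (1,6), (2,0), (2,3), (2,6)}, so |H| = 9.

9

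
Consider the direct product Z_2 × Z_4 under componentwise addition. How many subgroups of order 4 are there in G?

|G| = 8 and 4 | 8, so subgroups of order 4 are possible by Lagrange.
The subgroups of order 4 are: {(0,0), (0,1), (0,2), (0,3)}; {(0,0), (0,2), (1,0), (1,2)}; {(0,0), (0,2), (1,1), (1,3)}.
So G has 3 subgroups of order 4.

3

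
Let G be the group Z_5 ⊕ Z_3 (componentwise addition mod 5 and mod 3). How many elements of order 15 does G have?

An element (a,b) has order lcm(ord(a), ord(b)); count pairs with lcm equal to 15.
Enumerating gives 8 such elements.

8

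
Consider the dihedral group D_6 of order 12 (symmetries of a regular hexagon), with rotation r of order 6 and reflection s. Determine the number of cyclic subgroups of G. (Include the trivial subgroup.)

10

Each element a generates a cyclic subgroup ⟨a⟩; distinct elements may generate the same one (a cyclic group of order d has φ(d) generators).
Cyclic subgroups by order — order 1: 1; order 2: 7; order 3: 1; order 6: 1.
Total: 10.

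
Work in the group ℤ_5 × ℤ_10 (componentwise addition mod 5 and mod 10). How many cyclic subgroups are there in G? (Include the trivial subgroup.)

A cyclic subgroup of order d is generated by each of its φ(d) elements of order d, so the cyclic subgroups of order d number (#elements of order d)/φ(d).
Cyclic subgroups by order — order 1: 1; order 2: 1; order 5: 6; order 10: 6.
Total: 14.

14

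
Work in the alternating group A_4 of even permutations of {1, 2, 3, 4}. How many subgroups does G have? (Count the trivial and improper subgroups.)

|G| = 12, so by Lagrange every subgroup order divides 12. Divisors: 1, 2, 3, 4, 6, 12.
Subgroups by order — order 1: 1; order 2: 3; order 3: 4; order 4: 1; order 6: 0; order 12: 1.
Total: 1 + 3 + 4 + 1 + 0 + 1 = 10.

10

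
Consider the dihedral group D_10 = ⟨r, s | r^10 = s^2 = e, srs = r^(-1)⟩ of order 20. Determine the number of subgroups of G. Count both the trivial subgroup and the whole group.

22

|G| = 20, so by Lagrange every subgroup order divides 20. Divisors: 1, 2, 4, 5, 10, 20.
Subgroups by order — order 1: 1; order 2: 11; order 4: 5; order 5: 1; order 10: 3; order 20: 1.
Total: 1 + 11 + 5 + 1 + 3 + 1 = 22.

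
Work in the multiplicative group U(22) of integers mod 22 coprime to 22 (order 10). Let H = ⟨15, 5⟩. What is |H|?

5

|⟨15⟩| = 5 and |⟨5⟩| = 5, so |H| is a multiple of lcm(5, 5) = 5 and divides |G| = 10.
Closing under the operation: H = {1, 3, 5, 9, 15}, so |H| = 5.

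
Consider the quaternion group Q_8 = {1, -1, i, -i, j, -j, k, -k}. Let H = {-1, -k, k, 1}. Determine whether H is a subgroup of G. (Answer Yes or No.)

Yes

|H| = 4 divides |G| = 8, consistent with Lagrange.
H contains the identity, every element's inverse is in H, and H is closed under ·: it is a subgroup.
In fact H = ⟨-k⟩.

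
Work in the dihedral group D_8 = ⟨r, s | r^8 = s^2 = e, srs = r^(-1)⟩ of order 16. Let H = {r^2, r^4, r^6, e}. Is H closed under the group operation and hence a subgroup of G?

|H| = 4 divides |G| = 16, consistent with Lagrange.
H contains the identity, every element's inverse is in H, and H is closed under ·: it is a subgroup.
In fact H = ⟨r^6⟩.

Yes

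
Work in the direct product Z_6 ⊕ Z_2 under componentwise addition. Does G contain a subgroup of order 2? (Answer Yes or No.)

Yes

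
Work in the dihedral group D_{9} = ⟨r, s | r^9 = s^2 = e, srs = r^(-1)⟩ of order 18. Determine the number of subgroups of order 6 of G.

3

|G| = 18 and 6 | 18, so subgroups of order 6 are possible by Lagrange.
The subgroups of order 6 are: {e, r^3, r^6, r^2s, r^5s, r^8s}; {e, r^3, r^6, s, r^3s, r^6s}; {e, r^3, r^6, rs, r^4s, r^7s}.
So G has 3 subgroups of order 6.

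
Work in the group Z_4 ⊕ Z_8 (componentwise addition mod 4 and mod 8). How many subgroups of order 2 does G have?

3

|G| = 32 and 2 | 32, so subgroups of order 2 are possible by Lagrange.
The subgroups of order 2 are: {(0,0), (0,4)}; {(0,0), (2,0)}; {(0,0), (2,4)}.
So G has 3 subgroups of order 2.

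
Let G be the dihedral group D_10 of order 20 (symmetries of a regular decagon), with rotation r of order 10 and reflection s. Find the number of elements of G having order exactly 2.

Enumerating element orders in G gives 11 elements of order 2.

11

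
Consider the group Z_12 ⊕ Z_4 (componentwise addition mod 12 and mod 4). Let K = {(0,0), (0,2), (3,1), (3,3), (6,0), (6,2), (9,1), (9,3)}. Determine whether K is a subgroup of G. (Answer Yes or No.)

Yes

|K| = 8 divides |G| = 48, consistent with Lagrange.
K contains the identity, every element's inverse is in K, and K is closed under +: it is a subgroup.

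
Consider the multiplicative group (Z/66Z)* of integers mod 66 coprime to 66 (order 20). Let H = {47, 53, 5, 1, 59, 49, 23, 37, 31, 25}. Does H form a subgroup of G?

Yes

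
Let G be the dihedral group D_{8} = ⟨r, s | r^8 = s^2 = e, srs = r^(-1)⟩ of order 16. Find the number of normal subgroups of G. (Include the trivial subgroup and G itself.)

G has 19 subgroups. Checking conjugation-invariance by order — order 1: 1/1 normal; order 2: 1/9 normal; order 4: 1/5 normal; order 8: 3/3 normal; order 16: 1/1 normal.
Total normal subgroups: 7.

7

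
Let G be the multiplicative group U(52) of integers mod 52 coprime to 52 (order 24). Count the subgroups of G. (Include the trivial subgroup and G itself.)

16

|G| = 24, so by Lagrange every subgroup order divides 24. Divisors: 1, 2, 3, 4, 6, 8, 12, 24.
Subgroups by order — order 1: 1; order 2: 3; order 3: 1; order 4: 3; order 6: 3; order 8: 1; order 12: 3; order 24: 1.
Total: 1 + 3 + 1 + 3 + 3 + 1 + 3 + 1 = 16.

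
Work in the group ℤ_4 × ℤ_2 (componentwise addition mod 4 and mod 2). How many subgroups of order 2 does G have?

|G| = 8 and 2 | 8, so subgroups of order 2 are possible by Lagrange.
The subgroups of order 2 are: {(0,0), (0,1)}; {(0,0), (2,0)}; {(0,0), (2,1)}.
So G has 3 subgroups of order 2.

3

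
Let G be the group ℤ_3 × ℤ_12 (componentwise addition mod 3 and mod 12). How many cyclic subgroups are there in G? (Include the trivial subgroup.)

15

Group the elements of G by the cyclic subgroup they generate; each cyclic subgroup of order d accounts for φ(d) elements.
Cyclic subgroups by order — order 1: 1; order 2: 1; order 3: 4; order 4: 1; order 6: 4; order 12: 4.
Total: 15.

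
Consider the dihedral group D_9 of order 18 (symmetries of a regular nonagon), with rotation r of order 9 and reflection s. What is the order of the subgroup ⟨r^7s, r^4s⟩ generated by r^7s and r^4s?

|⟨r^7s⟩| = 2 and |⟨r^4s⟩| = 2, so |H| is a multiple of lcm(2, 2) = 2 and divides |G| = 18.
Closing under the operation: H = {e, r^3, r^6, rs, r^4s, r^7s}, so |H| = 6.

6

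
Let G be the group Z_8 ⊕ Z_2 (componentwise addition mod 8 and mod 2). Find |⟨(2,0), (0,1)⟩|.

|⟨(2,0)⟩| = 4 and |⟨(0,1)⟩| = 2, so |H| is a multiple of lcm(4, 2) = 4 and divides |G| = 16.
Closing under the operation: H = {(0,0), (0,1), (2,0), (2,1), (4,0), (4,1), (6,0), (6,1)}, so |H| = 8.

8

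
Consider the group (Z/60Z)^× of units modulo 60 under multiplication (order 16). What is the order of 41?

2

Compute successive powers of 41 mod 60: 41, 1; 41^2 ≡ 1 (mod 60).
So |⟨41⟩| = 2.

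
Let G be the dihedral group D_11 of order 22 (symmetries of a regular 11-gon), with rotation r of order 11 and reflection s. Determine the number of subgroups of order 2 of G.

|G| = 22 and 2 | 22, so subgroups of order 2 are possible by Lagrange.
The subgroups of order 2 are: {e, r^10s}; {e, r^2s}; {e, r^3s}; {e, r^4s}; … (11 in all).
So G has 11 subgroups of order 2.

11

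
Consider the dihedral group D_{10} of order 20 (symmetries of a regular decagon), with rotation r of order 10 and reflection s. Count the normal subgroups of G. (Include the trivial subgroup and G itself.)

G has 22 subgroups. Checking conjugation-invariance by order — order 1: 1/1 normal; order 2: 1/11 normal; order 4: 0/5 normal; order 5: 1/1 normal; order 10: 3/3 normal; order 20: 1/1 normal.
Total normal subgroups: 7.

7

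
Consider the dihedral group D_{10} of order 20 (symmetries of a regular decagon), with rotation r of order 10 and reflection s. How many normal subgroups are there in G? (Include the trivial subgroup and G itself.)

7

G has 22 subgroups. Checking conjugation-invariance by order — order 1: 1/1 normal; order 2: 1/11 normal; order 4: 0/5 normal; order 5: 1/1 normal; order 10: 3/3 normal; order 20: 1/1 normal.
Total normal subgroups: 7.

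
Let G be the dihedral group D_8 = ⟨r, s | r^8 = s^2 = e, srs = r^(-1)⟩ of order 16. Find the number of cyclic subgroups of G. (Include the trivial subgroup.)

A cyclic subgroup of order d is generated by each of its φ(d) elements of order d, so the cyclic subgroups of order d number (#elements of order d)/φ(d).
Cyclic subgroups by order — order 1: 1; order 2: 9; order 4: 1; order 8: 1.
Total: 12.

12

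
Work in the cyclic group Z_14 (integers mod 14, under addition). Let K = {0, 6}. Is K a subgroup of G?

6 ∈ K but its inverse 8 ∉ K, so K is not a subgroup.

No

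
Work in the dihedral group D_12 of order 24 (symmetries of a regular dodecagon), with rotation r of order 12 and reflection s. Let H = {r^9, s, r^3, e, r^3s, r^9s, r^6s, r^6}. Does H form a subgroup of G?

|H| = 8 divides |G| = 24, consistent with Lagrange.
H contains the identity, every element's inverse is in H, and H is closed under ·: it is a subgroup.

Yes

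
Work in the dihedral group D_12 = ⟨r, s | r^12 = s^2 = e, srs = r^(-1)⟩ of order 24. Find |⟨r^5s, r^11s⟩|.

|⟨r^5s⟩| = 2 and |⟨r^11s⟩| = 2, so |H| is a multiple of lcm(2, 2) = 2 and divides |G| = 24.
Closing under the operation: H = {e, r^6, r^5s, r^11s}, so |H| = 4.

4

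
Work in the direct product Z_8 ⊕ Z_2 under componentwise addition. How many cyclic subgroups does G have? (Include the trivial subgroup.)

8

Group the elements of G by the cyclic subgroup they generate; each cyclic subgroup of order d accounts for φ(d) elements.
Cyclic subgroups by order — order 1: 1; order 2: 3; order 4: 2; order 8: 2.
Total: 8.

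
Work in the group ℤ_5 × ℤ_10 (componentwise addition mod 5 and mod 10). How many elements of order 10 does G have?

An element (a,b) has order lcm(ord(a), ord(b)); count pairs with lcm equal to 10.
Enumerating gives 24 such elements.

24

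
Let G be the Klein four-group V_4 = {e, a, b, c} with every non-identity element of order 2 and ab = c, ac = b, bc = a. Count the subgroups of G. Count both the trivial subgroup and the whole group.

5

|G| = 4, so by Lagrange every subgroup order divides 4. Divisors: 1, 2, 4.
Subgroups by order — order 1: 1; order 2: 3; order 4: 1.
Total: 1 + 3 + 1 = 5.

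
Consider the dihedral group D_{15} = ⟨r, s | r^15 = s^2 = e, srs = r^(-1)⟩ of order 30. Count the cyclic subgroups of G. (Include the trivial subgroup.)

19

Each element a generates a cyclic subgroup ⟨a⟩; distinct elements may generate the same one (a cyclic group of order d has φ(d) generators).
Cyclic subgroups by order — order 1: 1; order 2: 15; order 3: 1; order 5: 1; order 15: 1.
Total: 19.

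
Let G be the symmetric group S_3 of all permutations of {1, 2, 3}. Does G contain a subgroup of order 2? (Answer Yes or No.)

Yes

2 | 6. A subgroup of order 2 is {e, (1 2)}.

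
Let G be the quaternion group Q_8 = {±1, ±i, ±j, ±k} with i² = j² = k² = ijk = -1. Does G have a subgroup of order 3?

No

3 does not divide |G| = 8, so by Lagrange no subgroup of order 3 exists.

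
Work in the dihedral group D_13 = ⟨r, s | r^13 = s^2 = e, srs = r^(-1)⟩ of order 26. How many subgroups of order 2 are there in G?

|G| = 26 and 2 | 26, so subgroups of order 2 are possible by Lagrange.
The subgroups of order 2 are: {e, r^10s}; {e, r^11s}; {e, r^12s}; {e, r^2s}; … (13 in all).
So G has 13 subgroups of order 2.

13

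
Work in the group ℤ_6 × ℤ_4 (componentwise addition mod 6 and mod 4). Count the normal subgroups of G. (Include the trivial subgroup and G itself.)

G is abelian, so every subgroup is normal.
G has 16 subgroups in total, hence 16 normal subgroups.

16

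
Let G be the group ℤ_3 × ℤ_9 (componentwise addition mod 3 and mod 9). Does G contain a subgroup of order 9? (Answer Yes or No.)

9 | 27. A subgroup of order 9 is {(0,0), (0,1), (0,2), (0,3), (0,4), (0,5), (0,6), (0,7), (0,8)}.

Yes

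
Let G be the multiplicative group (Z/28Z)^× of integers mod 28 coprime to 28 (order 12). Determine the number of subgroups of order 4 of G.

1

|G| = 12 and 4 | 12, so subgroups of order 4 are possible by Lagrange.
The subgroups of order 4 are: {1, 13, 15, 27}.
So G has 1 subgroup of order 4.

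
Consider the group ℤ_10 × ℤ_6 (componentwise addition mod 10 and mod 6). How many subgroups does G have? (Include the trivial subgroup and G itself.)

|G| = 60, so by Lagrange every subgroup order divides 60. Divisors: 1, 2, 3, 4, 5, 6, 10, 12, 15, 20, 30, 60.
Subgroups by order — order 1: 1; order 2: 3; order 3: 1; order 4: 1; order 5: 1; order 6: 3; order 10: 3; order 12: 1; order 15: 1; order 20: 1; order 30: 3; order 60: 1.
Total: 1 + 3 + 1 + 1 + 1 + 3 + 3 + 1 + 1 + 1 + 3 + 1 = 20.

20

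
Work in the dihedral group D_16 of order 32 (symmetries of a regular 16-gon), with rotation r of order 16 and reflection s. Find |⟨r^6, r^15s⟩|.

|⟨r^6⟩| = 8 and |⟨r^15s⟩| = 2, so |H| is a multiple of lcm(8, 2) = 8 and divides |G| = 32.
Closing under the operation: H = {e, r^2, r^4, r^6, r^8, r^10, r^12, r^14, rs, r^3s, r^5s, r^7s, r^9s, r^11s, r^13s, r^15s}, so |H| = 16.

16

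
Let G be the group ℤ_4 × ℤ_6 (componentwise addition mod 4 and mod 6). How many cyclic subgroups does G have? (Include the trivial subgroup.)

Group the elements of G by the cyclic subgroup they generate; each cyclic subgroup of order d accounts for φ(d) elements.
Cyclic subgroups by order — order 1: 1; order 2: 3; order 3: 1; order 4: 2; order 6: 3; order 12: 2.
Total: 12.

12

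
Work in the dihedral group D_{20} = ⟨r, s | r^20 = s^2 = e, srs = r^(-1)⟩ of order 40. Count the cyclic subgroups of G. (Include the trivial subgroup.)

26

A cyclic subgroup of order d is generated by each of its φ(d) elements of order d, so the cyclic subgroups of order d number (#elements of order d)/φ(d).
Cyclic subgroups by order — order 1: 1; order 2: 21; order 4: 1; order 5: 1; order 10: 1; order 20: 1.
Total: 26.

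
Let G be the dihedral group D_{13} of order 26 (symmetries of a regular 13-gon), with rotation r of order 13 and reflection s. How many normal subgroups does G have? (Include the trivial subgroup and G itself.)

3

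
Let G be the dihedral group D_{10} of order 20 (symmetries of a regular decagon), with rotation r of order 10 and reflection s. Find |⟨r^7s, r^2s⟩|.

4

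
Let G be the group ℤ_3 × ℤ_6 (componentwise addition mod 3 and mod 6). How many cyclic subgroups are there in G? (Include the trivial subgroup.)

10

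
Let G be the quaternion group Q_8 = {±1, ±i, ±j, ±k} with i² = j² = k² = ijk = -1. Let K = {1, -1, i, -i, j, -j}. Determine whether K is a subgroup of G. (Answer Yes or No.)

|K| = 6 does not divide |G| = 8, so by Lagrange K is not a subgroup.

No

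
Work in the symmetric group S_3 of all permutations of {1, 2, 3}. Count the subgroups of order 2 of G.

|G| = 6 and 2 | 6, so subgroups of order 2 are possible by Lagrange.
The subgroups of order 2 are: {e, (1 2)}; {e, (1 3)}; {e, (2 3)}.
So G has 3 subgroups of order 2.

3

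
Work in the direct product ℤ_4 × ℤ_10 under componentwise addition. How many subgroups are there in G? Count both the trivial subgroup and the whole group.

16

|G| = 40, so by Lagrange every subgroup order divides 40. Divisors: 1, 2, 4, 5, 8, 10, 20, 40.
Subgroups by order — order 1: 1; order 2: 3; order 4: 3; order 5: 1; order 8: 1; order 10: 3; order 20: 3; order 40: 1.
Total: 1 + 3 + 3 + 1 + 1 + 3 + 3 + 1 = 16.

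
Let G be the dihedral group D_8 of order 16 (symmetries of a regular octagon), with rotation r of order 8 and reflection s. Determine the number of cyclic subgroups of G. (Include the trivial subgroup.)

12

Group the elements of G by the cyclic subgroup they generate; each cyclic subgroup of order d accounts for φ(d) elements.
Cyclic subgroups by order — order 1: 1; order 2: 9; order 4: 1; order 8: 1.
Total: 12.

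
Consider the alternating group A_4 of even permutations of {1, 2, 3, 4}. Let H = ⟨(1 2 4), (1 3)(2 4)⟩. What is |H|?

12

|⟨(1 2 4)⟩| = 3 and |⟨(1 3)(2 4)⟩| = 2, so |H| is a multiple of lcm(3, 2) = 6 and divides |G| = 12.
Closing {(1 2 4), (1 3)(2 4)} under the group operation gives all of G, so |H| = 12.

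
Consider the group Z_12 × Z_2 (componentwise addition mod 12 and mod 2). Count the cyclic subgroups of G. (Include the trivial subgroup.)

12

Each element a generates a cyclic subgroup ⟨a⟩; distinct elements may generate the same one (a cyclic group of order d has φ(d) generators).
Cyclic subgroups by order — order 1: 1; order 2: 3; order 3: 1; order 4: 2; order 6: 3; order 12: 2.
Total: 12.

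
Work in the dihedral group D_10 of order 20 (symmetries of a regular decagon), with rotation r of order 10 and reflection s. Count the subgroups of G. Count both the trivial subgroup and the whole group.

22

|G| = 20, so by Lagrange every subgroup order divides 20. Divisors: 1, 2, 4, 5, 10, 20.
Subgroups by order — order 1: 1; order 2: 11; order 4: 5; order 5: 1; order 10: 3; order 20: 1.
Total: 1 + 11 + 5 + 1 + 3 + 1 = 22.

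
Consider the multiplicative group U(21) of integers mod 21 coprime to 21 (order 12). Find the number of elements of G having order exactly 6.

The elements of order 6 are: 2, 5, 10, 11, 17, 19.
That's 6.

6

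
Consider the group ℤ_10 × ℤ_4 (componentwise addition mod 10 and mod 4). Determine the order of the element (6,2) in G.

10

The order of (6,2) in Z_10 × Z_4 is lcm(ord(6) in Z_10, ord(2) in Z_4).
ord(6) = 5 and ord(2) = 2, so |⟨(6,2)⟩| = lcm(5, 2) = 10.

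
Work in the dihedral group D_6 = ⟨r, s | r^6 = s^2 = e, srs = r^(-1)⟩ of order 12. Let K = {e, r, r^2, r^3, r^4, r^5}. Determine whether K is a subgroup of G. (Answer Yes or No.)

|K| = 6 divides |G| = 12, consistent with Lagrange.
K contains the identity, every element's inverse is in K, and K is closed under ·: it is a subgroup.
In fact K = ⟨r^5⟩.

Yes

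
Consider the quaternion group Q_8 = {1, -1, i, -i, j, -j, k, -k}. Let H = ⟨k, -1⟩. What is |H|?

4

|⟨k⟩| = 4 and |⟨-1⟩| = 2, so |H| is a multiple of lcm(4, 2) = 4 and divides |G| = 8.
Closing under the operation: H = {1, -1, k, -k}, so |H| = 4.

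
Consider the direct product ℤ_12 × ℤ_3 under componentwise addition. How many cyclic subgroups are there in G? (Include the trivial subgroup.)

15

Each element a generates a cyclic subgroup ⟨a⟩; distinct elements may generate the same one (a cyclic group of order d has φ(d) generators).
Cyclic subgroups by order — order 1: 1; order 2: 1; order 3: 4; order 4: 1; order 6: 4; order 12: 4.
Total: 15.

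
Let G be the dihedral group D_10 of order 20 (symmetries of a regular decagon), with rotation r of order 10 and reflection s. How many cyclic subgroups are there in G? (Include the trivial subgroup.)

Group the elements of G by the cyclic subgroup they generate; each cyclic subgroup of order d accounts for φ(d) elements.
Cyclic subgroups by order — order 1: 1; order 2: 11; order 5: 1; order 10: 1.
Total: 14.

14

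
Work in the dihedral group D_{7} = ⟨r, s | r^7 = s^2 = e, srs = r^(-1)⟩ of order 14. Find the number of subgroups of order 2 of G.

|G| = 14 and 2 | 14, so subgroups of order 2 are possible by Lagrange.
The subgroups of order 2 are: {e, r^2s}; {e, r^3s}; {e, r^4s}; {e, r^5s}; … (7 in all).
So G has 7 subgroups of order 2.

7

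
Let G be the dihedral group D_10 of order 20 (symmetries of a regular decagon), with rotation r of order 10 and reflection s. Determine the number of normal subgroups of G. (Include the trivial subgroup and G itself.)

7

G has 22 subgroups. Checking conjugation-invariance by order — order 1: 1/1 normal; order 2: 1/11 normal; order 4: 0/5 normal; order 5: 1/1 normal; order 10: 3/3 normal; order 20: 1/1 normal.
Total normal subgroups: 7.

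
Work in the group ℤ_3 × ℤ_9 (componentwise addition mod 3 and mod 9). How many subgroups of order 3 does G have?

4

|G| = 27 and 3 | 27, so subgroups of order 3 are possible by Lagrange.
The subgroups of order 3 are: {(0,0), (0,3), (0,6)}; {(0,0), (1,0), (2,0)}; {(0,0), (1,3), (2,6)}; {(0,0), (1,6), (2,3)}.
So G has 4 subgroups of order 3.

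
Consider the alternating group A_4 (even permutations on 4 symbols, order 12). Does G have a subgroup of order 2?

Yes

2 | 12. A subgroup of order 2 is {e, (1 2)(3 4)}.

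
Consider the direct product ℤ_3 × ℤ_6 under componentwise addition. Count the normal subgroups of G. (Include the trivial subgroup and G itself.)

12

G is abelian, so every subgroup is normal.
G has 12 subgroups in total, hence 12 normal subgroups.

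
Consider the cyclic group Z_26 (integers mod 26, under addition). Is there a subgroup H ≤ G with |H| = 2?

2 | 26. A subgroup of order 2 is {0, 13}.

Yes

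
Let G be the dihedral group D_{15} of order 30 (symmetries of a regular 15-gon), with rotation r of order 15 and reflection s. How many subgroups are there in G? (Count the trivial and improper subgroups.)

|G| = 30, so by Lagrange every subgroup order divides 30. Divisors: 1, 2, 3, 5, 6, 10, 15, 30.
Subgroups by order — order 1: 1; order 2: 15; order 3: 1; order 5: 1; order 6: 5; order 10: 3; order 15: 1; order 30: 1.
Total: 1 + 15 + 1 + 1 + 5 + 3 + 1 + 1 = 28.

28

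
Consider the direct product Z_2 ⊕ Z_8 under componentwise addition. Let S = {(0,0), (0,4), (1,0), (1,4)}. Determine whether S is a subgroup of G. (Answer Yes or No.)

Yes

|S| = 4 divides |G| = 16, consistent with Lagrange.
S contains the identity, every element's inverse is in S, and S is closed under +: it is a subgroup.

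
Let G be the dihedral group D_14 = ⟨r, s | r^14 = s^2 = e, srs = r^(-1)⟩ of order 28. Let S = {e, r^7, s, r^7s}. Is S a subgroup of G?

|S| = 4 divides |G| = 28, consistent with Lagrange.
S contains the identity, every element's inverse is in S, and S is closed under ·: it is a subgroup.

Yes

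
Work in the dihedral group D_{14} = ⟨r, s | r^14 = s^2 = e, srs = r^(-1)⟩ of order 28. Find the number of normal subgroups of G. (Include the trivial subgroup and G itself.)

7

G has 28 subgroups. Checking conjugation-invariance by order — order 1: 1/1 normal; order 2: 1/15 normal; order 4: 0/7 normal; order 7: 1/1 normal; order 14: 3/3 normal; order 28: 1/1 normal.
Total normal subgroups: 7.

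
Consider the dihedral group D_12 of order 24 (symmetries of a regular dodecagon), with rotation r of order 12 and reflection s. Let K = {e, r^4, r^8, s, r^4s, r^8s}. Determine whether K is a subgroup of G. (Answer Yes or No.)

|K| = 6 divides |G| = 24, consistent with Lagrange.
K contains the identity, every element's inverse is in K, and K is closed under ·: it is a subgroup.

Yes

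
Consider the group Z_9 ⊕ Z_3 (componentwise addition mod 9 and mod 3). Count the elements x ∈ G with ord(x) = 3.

8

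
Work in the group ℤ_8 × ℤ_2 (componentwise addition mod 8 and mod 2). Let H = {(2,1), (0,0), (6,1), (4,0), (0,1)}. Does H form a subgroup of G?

No

|H| = 5 does not divide |G| = 16, so by Lagrange H is not a subgroup.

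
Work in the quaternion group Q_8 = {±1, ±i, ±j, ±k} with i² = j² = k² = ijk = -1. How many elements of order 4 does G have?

The elements of order 4 are: i, -i, j, -j, k, -k.
That's 6.

6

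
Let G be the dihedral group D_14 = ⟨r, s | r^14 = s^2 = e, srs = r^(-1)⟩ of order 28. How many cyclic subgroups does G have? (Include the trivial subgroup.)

A cyclic subgroup of order d is generated by each of its φ(d) elements of order d, so the cyclic subgroups of order d number (#elements of order d)/φ(d).
Cyclic subgroups by order — order 1: 1; order 2: 15; order 7: 1; order 14: 1.
Total: 18.

18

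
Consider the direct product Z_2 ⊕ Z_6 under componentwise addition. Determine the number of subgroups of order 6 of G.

|G| = 12 and 6 | 12, so subgroups of order 6 are possible by Lagrange.
The subgroups of order 6 are: {(0,0), (0,1), (0,2), (0,3), (0,4), (0,5)}; {(0,0), (0,2), (0,4), (1,0), (1,2), (1,4)}; {(0,0), (0,2), (0,4), (1,1), (1,3), (1,5)}.
So G has 3 subgroups of order 6.

3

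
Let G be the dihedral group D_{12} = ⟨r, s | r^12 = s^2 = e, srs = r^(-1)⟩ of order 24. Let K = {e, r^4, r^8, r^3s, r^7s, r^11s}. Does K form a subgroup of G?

|K| = 6 divides |G| = 24, consistent with Lagrange.
K contains the identity, every element's inverse is in K, and K is closed under ·: it is a subgroup.

Yes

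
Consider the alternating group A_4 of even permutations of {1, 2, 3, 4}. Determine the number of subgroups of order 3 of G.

4

|G| = 12 and 3 | 12, so subgroups of order 3 are possible by Lagrange.
The subgroups of order 3 are: {e, (1 2 3), (1 3 2)}; {e, (1 2 4), (1 4 2)}; {e, (1 3 4), (1 4 3)}; {e, (2 3 4), (2 4 3)}.
So G has 4 subgroups of order 3.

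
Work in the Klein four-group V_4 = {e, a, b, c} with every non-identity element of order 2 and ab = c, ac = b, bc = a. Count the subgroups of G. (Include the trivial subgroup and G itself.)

|G| = 4, so by Lagrange every subgroup order divides 4. Divisors: 1, 2, 4.
Subgroups by order — order 1: 1; order 2: 3; order 4: 1.
Total: 1 + 3 + 1 = 5.

5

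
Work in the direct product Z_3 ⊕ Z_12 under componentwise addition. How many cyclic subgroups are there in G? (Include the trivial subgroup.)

Each element a generates a cyclic subgroup ⟨a⟩; distinct elements may generate the same one (a cyclic group of order d has φ(d) generators).
Cyclic subgroups by order — order 1: 1; order 2: 1; order 3: 4; order 4: 1; order 6: 4; order 12: 4.
Total: 15.

15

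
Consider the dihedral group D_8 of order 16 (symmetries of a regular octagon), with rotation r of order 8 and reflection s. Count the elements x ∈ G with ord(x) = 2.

9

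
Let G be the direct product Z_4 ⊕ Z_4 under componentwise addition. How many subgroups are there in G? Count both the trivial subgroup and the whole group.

15

|G| = 16, so by Lagrange every subgroup order divides 16. Divisors: 1, 2, 4, 8, 16.
Subgroups by order — order 1: 1; order 2: 3; order 4: 7; order 8: 3; order 16: 1.
Total: 1 + 3 + 7 + 3 + 1 = 15.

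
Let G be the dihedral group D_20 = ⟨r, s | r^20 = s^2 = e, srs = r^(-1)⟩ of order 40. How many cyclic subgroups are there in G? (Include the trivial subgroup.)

26

Group the elements of G by the cyclic subgroup they generate; each cyclic subgroup of order d accounts for φ(d) elements.
Cyclic subgroups by order — order 1: 1; order 2: 21; order 4: 1; order 5: 1; order 10: 1; order 20: 1.
Total: 26.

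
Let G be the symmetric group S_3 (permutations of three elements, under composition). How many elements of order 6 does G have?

No element of G has order 6 (even though 6 | 6).

0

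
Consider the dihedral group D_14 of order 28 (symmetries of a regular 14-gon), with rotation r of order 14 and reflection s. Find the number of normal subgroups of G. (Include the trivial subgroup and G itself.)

7

G has 28 subgroups. Checking conjugation-invariance by order — order 1: 1/1 normal; order 2: 1/15 normal; order 4: 0/7 normal; order 7: 1/1 normal; order 14: 3/3 normal; order 28: 1/1 normal.
Total normal subgroups: 7.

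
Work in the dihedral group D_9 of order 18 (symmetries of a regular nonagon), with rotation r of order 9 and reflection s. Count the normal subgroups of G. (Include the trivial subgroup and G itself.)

4

G has 16 subgroups. Checking conjugation-invariance by order — order 1: 1/1 normal; order 2: 0/9 normal; order 3: 1/1 normal; order 6: 0/3 normal; order 9: 1/1 normal; order 18: 1/1 normal.
Total normal subgroups: 4.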